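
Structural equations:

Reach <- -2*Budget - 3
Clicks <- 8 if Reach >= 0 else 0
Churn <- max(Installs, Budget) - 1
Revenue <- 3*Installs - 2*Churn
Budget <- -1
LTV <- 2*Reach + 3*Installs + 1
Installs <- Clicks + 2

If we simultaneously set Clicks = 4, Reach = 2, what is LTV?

23

The joint intervention fixes Clicks = 4, Reach = 2, removing each variable's own equation.
Installs = Clicks + 2  [with Clicks=4]  = 6
LTV = 2*Reach + 3*Installs + 1  [with Reach=2, Installs=6]  = 23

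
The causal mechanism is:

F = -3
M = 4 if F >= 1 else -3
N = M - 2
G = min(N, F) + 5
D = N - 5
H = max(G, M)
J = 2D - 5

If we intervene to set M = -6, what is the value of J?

Under do(M=-6), the mechanism M = 4 if F >= 1 else -3 is discarded; M is fixed at -6.
N = M - 2  [with M=-6]  = -8
D = N - 5  [with N=-8]  = -13
J = 2D - 5  [with D=-13]  = -31

-31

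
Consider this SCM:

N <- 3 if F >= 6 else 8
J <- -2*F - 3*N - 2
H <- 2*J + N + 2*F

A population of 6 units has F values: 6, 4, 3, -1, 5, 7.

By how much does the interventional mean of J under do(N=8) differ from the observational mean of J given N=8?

-2.5

The intervention sets N=8 in all 6 units regardless of F. Recomputing J per unit gives -38, -34, -32, -24, -36, -40; average -34.
Conditioning on N=8 selects the 4 unit(s) with F ∈ {4, 3, -1, 5}. Their J values: -34, -32, -24, -36. Mean = -31.5.
Difference = -34 − (-31.5) = -2.5.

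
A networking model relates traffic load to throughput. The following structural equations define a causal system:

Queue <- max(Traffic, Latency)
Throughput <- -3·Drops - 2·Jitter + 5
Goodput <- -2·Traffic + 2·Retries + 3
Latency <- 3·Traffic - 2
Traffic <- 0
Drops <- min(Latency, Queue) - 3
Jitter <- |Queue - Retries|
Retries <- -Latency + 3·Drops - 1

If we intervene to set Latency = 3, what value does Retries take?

do(Latency=3) replaces the equation Latency <- 3·Traffic - 2 with the constant Latency = 3.
Queue = max(Traffic, Latency)  [with Traffic=0, Latency=3]  = 3
Drops = min(Latency, Queue) - 3  [with Latency=3, Queue=3]  = 0
Retries = -Latency + 3·Drops - 1  [with Latency=3, Drops=0]  = -4

-4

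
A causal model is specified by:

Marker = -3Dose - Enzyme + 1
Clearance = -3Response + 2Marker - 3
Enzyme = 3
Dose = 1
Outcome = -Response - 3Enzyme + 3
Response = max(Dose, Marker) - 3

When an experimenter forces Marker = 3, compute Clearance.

3

do(Marker=3) replaces the equation Marker = -3Dose - Enzyme + 1 with the constant Marker = 3.
Response = max(Dose, Marker) - 3  [with Dose=1, Marker=3]  = 0
Clearance = -3Response + 2Marker - 3  [with Response=0, Marker=3]  = 3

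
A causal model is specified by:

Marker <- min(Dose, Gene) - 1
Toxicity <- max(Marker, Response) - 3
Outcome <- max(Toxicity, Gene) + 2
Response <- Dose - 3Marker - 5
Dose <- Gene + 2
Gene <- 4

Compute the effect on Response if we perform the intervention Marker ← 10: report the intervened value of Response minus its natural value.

The intervention breaks the incoming arrows to Marker: Marker <- min(Dose, Gene) - 1 no longer applies, and Marker = 10.
Dose = Gene + 2  [with Gene=4]  = 6
Response = Dose - 3Marker - 5  [with Dose=6, Marker=10]  = -29
Without intervention: Dose = Gene + 2  [with Gene=4]  = 6; Marker = min(Dose, Gene) - 1  [with Dose=6, Gene=4]  = 3; Response = Dose - 3Marker - 5  [with Dose=6, Marker=3]  = -8.
Change = -29 − (-8) = -21.

-21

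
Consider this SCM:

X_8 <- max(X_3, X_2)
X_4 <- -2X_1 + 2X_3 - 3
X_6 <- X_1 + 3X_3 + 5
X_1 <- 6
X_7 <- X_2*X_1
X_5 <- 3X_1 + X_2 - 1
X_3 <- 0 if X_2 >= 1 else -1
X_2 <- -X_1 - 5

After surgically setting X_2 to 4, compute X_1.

6

Under do(X_2=4), the mechanism X_2 <- -X_1 - 5 is discarded; X_2 is fixed at 4.
X_1 is not downstream of the intervention, so its value is determined by the original equations.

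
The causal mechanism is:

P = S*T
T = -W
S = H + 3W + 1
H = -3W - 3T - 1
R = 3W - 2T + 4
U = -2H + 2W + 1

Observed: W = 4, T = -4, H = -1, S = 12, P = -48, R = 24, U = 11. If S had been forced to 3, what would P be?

Intervening sets S = 3 and removes its equation (S = H + 3W + 1).
T = -W  [with W=4]  = -4
P = S*T  [with S=3, T=-4]  = -12

-12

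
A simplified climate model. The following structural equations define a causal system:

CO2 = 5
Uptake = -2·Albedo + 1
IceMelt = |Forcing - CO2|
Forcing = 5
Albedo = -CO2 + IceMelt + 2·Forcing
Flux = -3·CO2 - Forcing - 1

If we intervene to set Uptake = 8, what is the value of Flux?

do(Uptake=8) replaces the equation Uptake = -2·Albedo + 1 with the constant Uptake = 8.
Since Flux is not a descendant of the intervened variable, it is unaffected.
Flux = -3·CO2 - Forcing - 1  [with CO2=5, Forcing=5]  = -21

-21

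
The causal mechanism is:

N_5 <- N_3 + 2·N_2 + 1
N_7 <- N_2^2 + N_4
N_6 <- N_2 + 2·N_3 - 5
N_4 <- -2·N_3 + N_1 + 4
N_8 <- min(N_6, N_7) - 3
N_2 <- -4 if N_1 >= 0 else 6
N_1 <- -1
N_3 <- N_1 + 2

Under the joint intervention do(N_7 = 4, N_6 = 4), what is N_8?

1

Under do(N_7 = 4, N_6 = 4), each intervened variable's structural equation is replaced by its fixed value.
N_8 = min(N_6, N_7) - 3  [with N_6=4, N_7=4]  = 1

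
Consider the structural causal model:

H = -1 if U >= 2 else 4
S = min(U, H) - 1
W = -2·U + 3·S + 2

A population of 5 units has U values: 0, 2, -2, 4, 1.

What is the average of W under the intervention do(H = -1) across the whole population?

-6.6

do(H=-1) breaks H's dependence on U. With H=-1 fixed, W across the units is -4, -8, -3, -12, -6, mean -6.6.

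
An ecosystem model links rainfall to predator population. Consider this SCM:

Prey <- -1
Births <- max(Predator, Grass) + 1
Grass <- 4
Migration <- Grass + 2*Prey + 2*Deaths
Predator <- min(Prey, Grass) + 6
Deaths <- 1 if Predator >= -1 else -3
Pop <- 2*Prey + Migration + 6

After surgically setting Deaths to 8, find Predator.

5

do(Deaths=8) replaces the equation Deaths <- 1 if Predator >= -1 else -3 with the constant Deaths = 8.
Predator is not downstream of the intervention, so its value is determined by the original equations.
Predator = min(Prey, Grass) + 6  [with Prey=-1, Grass=4]  = 5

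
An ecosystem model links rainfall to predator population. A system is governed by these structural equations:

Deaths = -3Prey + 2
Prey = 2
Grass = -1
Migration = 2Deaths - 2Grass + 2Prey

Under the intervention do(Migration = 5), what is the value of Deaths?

Under do(Migration=5), the mechanism Migration = 2Deaths - 2Grass + 2Prey is discarded; Migration is fixed at 5.
Since Deaths is not a descendant of the intervened variable, it is unaffected.
Deaths = -3Prey + 2  [with Prey=2]  = -4

-4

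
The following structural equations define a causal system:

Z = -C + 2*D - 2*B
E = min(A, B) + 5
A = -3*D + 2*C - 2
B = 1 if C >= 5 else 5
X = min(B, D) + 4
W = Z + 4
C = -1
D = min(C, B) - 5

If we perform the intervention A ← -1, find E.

do(A=-1) replaces the equation A = -3*D + 2*C - 2 with the constant A = -1.
B = 1 if C >= 5 else 5  [with C=-1]  = 5
E = min(A, B) + 5  [with A=-1, B=5]  = 4

4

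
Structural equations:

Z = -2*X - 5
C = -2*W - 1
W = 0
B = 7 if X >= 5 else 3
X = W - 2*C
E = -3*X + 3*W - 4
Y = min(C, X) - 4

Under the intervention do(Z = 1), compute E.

-10

The intervention breaks the incoming arrows to Z: Z = -2*X - 5 no longer applies, and Z = 1.
Since E is not a descendant of the intervened variable, it is unaffected.
C = -2*W - 1  [with W=0]  = -1
X = W - 2*C  [with W=0, C=-1]  = 2
E = -3*X + 3*W - 4  [with X=2, W=0]  = -10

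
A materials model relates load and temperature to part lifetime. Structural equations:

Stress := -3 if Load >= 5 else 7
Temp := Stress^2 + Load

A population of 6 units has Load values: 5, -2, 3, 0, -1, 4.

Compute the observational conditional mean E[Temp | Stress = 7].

49.8

E[Temp|Stress=7] averages over only the 5 units with Stress=7 (Load = -2, 3, 0, -1, 4): Temp = 47, 52, 49, 48, 53, mean 49.8.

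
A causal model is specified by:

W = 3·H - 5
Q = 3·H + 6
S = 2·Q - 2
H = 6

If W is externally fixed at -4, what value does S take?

Under do(W=-4), the mechanism W = 3·H - 5 is discarded; W is fixed at -4.
Since S is not a descendant of the intervened variable, it is unaffected.
Q = 3·H + 6  [with H=6]  = 24
S = 2·Q - 2  [with Q=24]  = 46

46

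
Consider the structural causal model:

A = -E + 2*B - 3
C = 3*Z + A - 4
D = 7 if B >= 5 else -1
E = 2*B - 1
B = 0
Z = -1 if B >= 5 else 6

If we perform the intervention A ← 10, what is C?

The intervention breaks the incoming arrows to A: A = -E + 2*B - 3 no longer applies, and A = 10.
Z = -1 if B >= 5 else 6  [with B=0]  = 6
C = 3*Z + A - 4  [with Z=6, A=10]  = 24

24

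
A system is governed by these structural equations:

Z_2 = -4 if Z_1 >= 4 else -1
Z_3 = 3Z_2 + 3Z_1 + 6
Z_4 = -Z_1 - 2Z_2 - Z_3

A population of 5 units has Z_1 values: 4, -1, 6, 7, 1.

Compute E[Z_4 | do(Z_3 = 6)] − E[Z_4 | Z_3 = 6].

-0.3

The intervention sets Z_3=6 in all 5 units regardless of Z_1. Recomputing Z_4 per unit gives -2, -3, -4, -5, -5; average -3.8.
Conditioning on Z_3=6 selects the 2 unit(s) with Z_1 ∈ {4, 1}. Their Z_4 values: -2, -5. Mean = -3.5.
Difference = -3.8 − (-3.5) = -0.3.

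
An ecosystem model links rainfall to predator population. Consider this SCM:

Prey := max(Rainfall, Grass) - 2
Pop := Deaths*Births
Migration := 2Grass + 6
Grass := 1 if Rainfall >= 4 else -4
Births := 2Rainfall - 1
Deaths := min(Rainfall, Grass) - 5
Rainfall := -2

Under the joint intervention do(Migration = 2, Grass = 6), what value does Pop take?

35

Setting Migration = 2, Grass = 6 by intervention discards those variables' equations.
Births = 2Rainfall - 1  [with Rainfall=-2]  = -5
Deaths = min(Rainfall, Grass) - 5  [with Rainfall=-2, Grass=6]  = -7
Pop = Deaths*Births  [with Deaths=-7, Births=-5]  = 35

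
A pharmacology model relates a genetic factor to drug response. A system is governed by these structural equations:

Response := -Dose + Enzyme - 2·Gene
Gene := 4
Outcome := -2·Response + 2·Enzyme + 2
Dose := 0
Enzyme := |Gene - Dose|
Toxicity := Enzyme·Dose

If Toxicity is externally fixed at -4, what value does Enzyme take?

4

do(Toxicity=-4) replaces the equation Toxicity := Enzyme·Dose with the constant Toxicity = -4.
Enzyme is not downstream of the intervention, so its value is determined by the original equations.
Enzyme = |Gene - Dose|  [with Gene=4, Dose=0]  = 4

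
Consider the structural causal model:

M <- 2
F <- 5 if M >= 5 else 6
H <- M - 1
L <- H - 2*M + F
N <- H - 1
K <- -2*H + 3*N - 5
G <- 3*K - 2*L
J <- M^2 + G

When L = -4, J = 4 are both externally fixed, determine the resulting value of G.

Setting L = -4, J = 4 by intervention discards those variables' equations.
H = M - 1  [with M=2]  = 1
N = H - 1  [with H=1]  = 0
K = -2*H + 3*N - 5  [with H=1, N=0]  = -7
G = 3*K - 2*L  [with K=-7, L=-4]  = -13

-13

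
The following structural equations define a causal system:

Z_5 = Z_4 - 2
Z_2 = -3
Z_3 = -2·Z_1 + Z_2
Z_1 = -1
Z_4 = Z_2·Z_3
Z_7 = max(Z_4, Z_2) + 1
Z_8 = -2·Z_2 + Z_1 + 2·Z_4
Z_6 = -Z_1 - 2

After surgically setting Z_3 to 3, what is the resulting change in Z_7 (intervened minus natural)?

The intervention breaks the incoming arrows to Z_3: Z_3 = -2·Z_1 + Z_2 no longer applies, and Z_3 = 3.
Z_4 = Z_2·Z_3  [with Z_2=-3, Z_3=3]  = -9
Z_7 = max(Z_4, Z_2) + 1  [with Z_4=-9, Z_2=-3]  = -2
Without intervention: Z_3 = -2·Z_1 + Z_2  [with Z_1=-1, Z_2=-3]  = -1; Z_4 = Z_2·Z_3  [with Z_2=-3, Z_3=-1]  = 3; Z_7 = max(Z_4, Z_2) + 1  [with Z_4=3, Z_2=-3]  = 4.
Change = -2 − 4 = -6.

-6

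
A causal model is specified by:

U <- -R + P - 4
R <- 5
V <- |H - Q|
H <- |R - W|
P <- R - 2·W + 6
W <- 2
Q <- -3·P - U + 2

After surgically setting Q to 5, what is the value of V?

2

Intervening sets Q = 5 and removes its equation (Q <- -3·P - U + 2).
H = |R - W|  [with R=5, W=2]  = 3
V = |H - Q|  [with H=3, Q=5]  = 2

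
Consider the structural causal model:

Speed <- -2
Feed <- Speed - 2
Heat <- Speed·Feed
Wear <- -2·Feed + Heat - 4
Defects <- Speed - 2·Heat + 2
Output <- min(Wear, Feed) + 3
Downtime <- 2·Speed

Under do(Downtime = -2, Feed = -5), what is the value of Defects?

The joint intervention fixes Downtime = -2, Feed = -5, removing each variable's own equation.
Heat = Speed·Feed  [with Speed=-2, Feed=-5]  = 10
Defects = Speed - 2·Heat + 2  [with Speed=-2, Heat=10]  = -20

-20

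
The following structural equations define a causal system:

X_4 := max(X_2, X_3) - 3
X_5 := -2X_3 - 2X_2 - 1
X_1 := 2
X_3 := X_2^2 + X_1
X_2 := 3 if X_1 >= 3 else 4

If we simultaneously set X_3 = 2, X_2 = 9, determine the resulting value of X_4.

The joint intervention fixes X_3 = 2, X_2 = 9, removing each variable's own equation.
X_4 = max(X_2, X_3) - 3  [with X_2=9, X_3=2]  = 6

6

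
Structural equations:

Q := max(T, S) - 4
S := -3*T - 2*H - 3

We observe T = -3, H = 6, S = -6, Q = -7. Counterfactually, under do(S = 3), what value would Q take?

The intervention breaks the incoming arrows to S: S := -3*T - 2*H - 3 no longer applies, and S = 3.
Q = max(T, S) - 4  [with T=-3, S=3]  = -1

-1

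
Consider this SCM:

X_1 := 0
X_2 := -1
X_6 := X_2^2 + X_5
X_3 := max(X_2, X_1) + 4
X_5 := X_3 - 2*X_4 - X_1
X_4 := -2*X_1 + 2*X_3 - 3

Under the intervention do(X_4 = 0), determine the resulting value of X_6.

Under do(X_4=0), the mechanism X_4 := -2*X_1 + 2*X_3 - 3 is discarded; X_4 is fixed at 0.
X_3 = max(X_2, X_1) + 4  [with X_2=-1, X_1=0]  = 4
X_5 = X_3 - 2*X_4 - X_1  [with X_3=4, X_4=0, X_1=0]  = 4
X_6 = X_2^2 + X_5  [with X_2=-1, X_5=4]  = 5

5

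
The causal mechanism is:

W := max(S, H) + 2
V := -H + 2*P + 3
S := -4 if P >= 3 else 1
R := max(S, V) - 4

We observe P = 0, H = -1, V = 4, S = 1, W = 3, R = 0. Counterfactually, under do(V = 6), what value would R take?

The intervention breaks the incoming arrows to V: V := -H + 2*P + 3 no longer applies, and V = 6.
S = -4 if P >= 3 else 1  [with P=0]  = 1
R = max(S, V) - 4  [with S=1, V=6]  = 2

2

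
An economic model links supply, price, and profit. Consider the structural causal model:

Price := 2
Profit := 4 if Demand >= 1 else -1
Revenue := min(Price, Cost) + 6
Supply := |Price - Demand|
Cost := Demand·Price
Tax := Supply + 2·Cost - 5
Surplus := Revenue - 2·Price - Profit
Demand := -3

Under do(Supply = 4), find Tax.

The intervention breaks the incoming arrows to Supply: Supply := |Price - Demand| no longer applies, and Supply = 4.
Cost = Demand·Price  [with Demand=-3, Price=2]  = -6
Tax = Supply + 2·Cost - 5  [with Supply=4, Cost=-6]  = -13

-13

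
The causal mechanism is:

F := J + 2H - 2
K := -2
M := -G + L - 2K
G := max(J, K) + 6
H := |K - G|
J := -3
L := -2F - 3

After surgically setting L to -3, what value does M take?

Intervening sets L = -3 and removes its equation (L := -2F - 3).
G = max(J, K) + 6  [with J=-3, K=-2]  = 4
M = -G + L - 2K  [with G=4, L=-3, K=-2]  = -3

-3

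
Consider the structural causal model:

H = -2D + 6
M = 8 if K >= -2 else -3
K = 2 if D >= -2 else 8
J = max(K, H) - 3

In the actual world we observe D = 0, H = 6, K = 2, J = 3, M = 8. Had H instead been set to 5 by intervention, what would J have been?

Under do(H=5), the mechanism H = -2D + 6 is discarded; H is fixed at 5.
K = 2 if D >= -2 else 8  [with D=0]  = 2
J = max(K, H) - 3  [with K=2, H=5]  = 2

2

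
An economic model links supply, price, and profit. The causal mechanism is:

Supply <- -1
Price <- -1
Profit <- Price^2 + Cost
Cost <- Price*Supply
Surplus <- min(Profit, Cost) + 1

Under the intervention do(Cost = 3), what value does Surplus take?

do(Cost=3) replaces the equation Cost <- Price*Supply with the constant Cost = 3.
Profit = Price^2 + Cost  [with Price=-1, Cost=3]  = 4
Surplus = min(Profit, Cost) + 1  [with Profit=4, Cost=3]  = 4

4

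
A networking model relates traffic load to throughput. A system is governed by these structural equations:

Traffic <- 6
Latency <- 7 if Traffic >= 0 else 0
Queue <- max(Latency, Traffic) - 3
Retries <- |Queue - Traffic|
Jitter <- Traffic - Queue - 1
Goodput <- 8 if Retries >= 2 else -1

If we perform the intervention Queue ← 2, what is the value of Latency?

Under do(Queue=2), the mechanism Queue <- max(Latency, Traffic) - 3 is discarded; Queue is fixed at 2.
Since Latency is not a descendant of the intervened variable, it is unaffected.
Latency = 7 if Traffic >= 0 else 0  [with Traffic=6]  = 7

7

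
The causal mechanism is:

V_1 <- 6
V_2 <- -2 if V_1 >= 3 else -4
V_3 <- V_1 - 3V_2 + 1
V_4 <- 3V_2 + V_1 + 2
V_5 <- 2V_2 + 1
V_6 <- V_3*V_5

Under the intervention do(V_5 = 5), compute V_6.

65

The intervention breaks the incoming arrows to V_5: V_5 <- 2V_2 + 1 no longer applies, and V_5 = 5.
V_2 = -2 if V_1 >= 3 else -4  [with V_1=6]  = -2
V_3 = V_1 - 3V_2 + 1  [with V_1=6, V_2=-2]  = 13
V_6 = V_3*V_5  [with V_3=13, V_5=5]  = 65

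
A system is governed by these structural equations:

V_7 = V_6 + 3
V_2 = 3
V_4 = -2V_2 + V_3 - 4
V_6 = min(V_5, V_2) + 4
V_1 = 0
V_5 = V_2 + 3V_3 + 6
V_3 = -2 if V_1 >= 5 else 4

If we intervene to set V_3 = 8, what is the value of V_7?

10

The intervention breaks the incoming arrows to V_3: V_3 = -2 if V_1 >= 5 else 4 no longer applies, and V_3 = 8.
V_5 = V_2 + 3V_3 + 6  [with V_2=3, V_3=8]  = 33
V_6 = min(V_5, V_2) + 4  [with V_5=33, V_2=3]  = 7
V_7 = V_6 + 3  [with V_6=7]  = 10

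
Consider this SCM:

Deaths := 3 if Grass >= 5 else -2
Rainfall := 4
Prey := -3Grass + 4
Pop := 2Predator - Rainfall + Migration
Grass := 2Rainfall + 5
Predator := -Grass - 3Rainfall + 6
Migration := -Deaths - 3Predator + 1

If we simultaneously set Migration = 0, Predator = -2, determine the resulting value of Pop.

Under do(Migration = 0, Predator = -2), each intervened variable's structural equation is replaced by its fixed value.
Pop = 2Predator - Rainfall + Migration  [with Predator=-2, Rainfall=4, Migration=0]  = -8

-8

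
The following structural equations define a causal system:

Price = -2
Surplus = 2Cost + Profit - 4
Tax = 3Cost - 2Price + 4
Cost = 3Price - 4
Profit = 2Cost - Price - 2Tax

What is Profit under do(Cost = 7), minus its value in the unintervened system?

-68

Under do(Cost=7), the mechanism Cost = 3Price - 4 is discarded; Cost is fixed at 7.
Tax = 3Cost - 2Price + 4  [with Cost=7, Price=-2]  = 29
Profit = 2Cost - Price - 2Tax  [with Cost=7, Price=-2, Tax=29]  = -42
Without intervention: Cost = 3Price - 4  [with Price=-2]  = -10; Tax = 3Cost - 2Price + 4  [with Cost=-10, Price=-2]  = -22; Profit = 2Cost - Price - 2Tax  [with Cost=-10, Price=-2, Tax=-22]  = 26.
Change = -42 − 26 = -68.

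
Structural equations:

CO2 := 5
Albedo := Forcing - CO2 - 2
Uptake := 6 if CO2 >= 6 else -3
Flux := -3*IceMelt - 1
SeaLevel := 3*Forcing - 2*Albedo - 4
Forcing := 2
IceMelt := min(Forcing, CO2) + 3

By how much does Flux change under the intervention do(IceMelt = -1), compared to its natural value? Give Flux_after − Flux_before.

18

The intervention breaks the incoming arrows to IceMelt: IceMelt := min(Forcing, CO2) + 3 no longer applies, and IceMelt = -1.
Flux = -3*IceMelt - 1  [with IceMelt=-1]  = 2
Without intervention: IceMelt = min(Forcing, CO2) + 3  [with Forcing=2, CO2=5]  = 5; Flux = -3*IceMelt - 1  [with IceMelt=5]  = -16.
Change = 2 − (-16) = 18.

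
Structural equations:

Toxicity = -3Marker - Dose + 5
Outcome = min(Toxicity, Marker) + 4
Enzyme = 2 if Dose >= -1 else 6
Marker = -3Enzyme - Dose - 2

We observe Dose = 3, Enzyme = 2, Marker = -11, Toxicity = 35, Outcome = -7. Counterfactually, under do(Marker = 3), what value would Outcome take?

do(Marker=3) replaces the equation Marker = -3Enzyme - Dose - 2 with the constant Marker = 3.
Toxicity = -3Marker - Dose + 5  [with Marker=3, Dose=3]  = -7
Outcome = min(Toxicity, Marker) + 4  [with Toxicity=-7, Marker=3]  = -3

-3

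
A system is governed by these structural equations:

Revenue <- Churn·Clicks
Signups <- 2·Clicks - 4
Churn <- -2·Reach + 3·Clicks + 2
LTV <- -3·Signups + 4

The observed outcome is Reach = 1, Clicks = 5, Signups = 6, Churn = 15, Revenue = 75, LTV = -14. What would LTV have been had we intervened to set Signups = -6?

22

The intervention breaks the incoming arrows to Signups: Signups <- 2·Clicks - 4 no longer applies, and Signups = -6.
LTV = -3·Signups + 4  [with Signups=-6]  = 22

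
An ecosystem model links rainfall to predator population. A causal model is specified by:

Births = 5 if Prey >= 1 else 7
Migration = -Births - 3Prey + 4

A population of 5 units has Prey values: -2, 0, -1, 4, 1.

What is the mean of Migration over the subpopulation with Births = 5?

Conditioning on Births=5 selects the 2 unit(s) with Prey ∈ {4, 1}. Their Migration values: -13, -4. Mean = -8.5.

-8.5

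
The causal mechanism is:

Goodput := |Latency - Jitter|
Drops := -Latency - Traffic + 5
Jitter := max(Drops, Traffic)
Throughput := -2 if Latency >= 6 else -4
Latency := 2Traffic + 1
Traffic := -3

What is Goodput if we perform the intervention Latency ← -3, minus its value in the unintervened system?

-4

Under do(Latency=-3), the mechanism Latency := 2Traffic + 1 is discarded; Latency is fixed at -3.
Drops = -Latency - Traffic + 5  [with Latency=-3, Traffic=-3]  = 11
Jitter = max(Drops, Traffic)  [with Drops=11, Traffic=-3]  = 11
Goodput = |Latency - Jitter|  [with Latency=-3, Jitter=11]  = 14
Without intervention: Latency = 2Traffic + 1  [with Traffic=-3]  = -5; Drops = -Latency - Traffic + 5  [with Latency=-5, Traffic=-3]  = 13; Jitter = max(Drops, Traffic)  [with Drops=13, Traffic=-3]  = 13; Goodput = |Latency - Jitter|  [with Latency=-5, Jitter=13]  = 18.
Change = 14 − 18 = -4.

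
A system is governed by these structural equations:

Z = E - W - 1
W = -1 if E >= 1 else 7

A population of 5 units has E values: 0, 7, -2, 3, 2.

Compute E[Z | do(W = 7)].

The intervention sets W=7 in all 5 units regardless of E. Recomputing Z per unit gives -8, -1, -10, -5, -6; average -6.

-6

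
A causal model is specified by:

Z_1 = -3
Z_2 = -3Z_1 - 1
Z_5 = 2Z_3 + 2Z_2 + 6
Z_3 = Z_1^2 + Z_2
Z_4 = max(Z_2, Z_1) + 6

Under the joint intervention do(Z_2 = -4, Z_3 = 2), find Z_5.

2

Under do(Z_2 = -4, Z_3 = 2), each intervened variable's structural equation is replaced by its fixed value.
Z_5 = 2Z_3 + 2Z_2 + 6  [with Z_3=2, Z_2=-4]  = 2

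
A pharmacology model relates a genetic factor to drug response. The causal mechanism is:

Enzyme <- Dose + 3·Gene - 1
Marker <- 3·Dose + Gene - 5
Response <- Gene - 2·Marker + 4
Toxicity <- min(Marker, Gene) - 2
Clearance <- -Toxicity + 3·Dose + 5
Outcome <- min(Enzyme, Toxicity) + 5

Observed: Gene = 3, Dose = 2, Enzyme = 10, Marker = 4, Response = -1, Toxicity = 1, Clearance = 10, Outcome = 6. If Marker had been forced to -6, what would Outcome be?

-3

do(Marker=-6) replaces the equation Marker <- 3·Dose + Gene - 5 with the constant Marker = -6.
Enzyme = Dose + 3·Gene - 1  [with Dose=2, Gene=3]  = 10
Toxicity = min(Marker, Gene) - 2  [with Marker=-6, Gene=3]  = -8
Outcome = min(Enzyme, Toxicity) + 5  [with Enzyme=10, Toxicity=-8]  = -3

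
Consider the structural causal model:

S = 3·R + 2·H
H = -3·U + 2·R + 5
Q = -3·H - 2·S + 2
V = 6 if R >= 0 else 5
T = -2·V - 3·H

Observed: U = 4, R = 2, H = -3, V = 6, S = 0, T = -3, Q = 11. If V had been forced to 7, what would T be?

Under do(V=7), the mechanism V = 6 if R >= 0 else 5 is discarded; V is fixed at 7.
H = -3·U + 2·R + 5  [with U=4, R=2]  = -3
T = -2·V - 3·H  [with V=7, H=-3]  = -5

-5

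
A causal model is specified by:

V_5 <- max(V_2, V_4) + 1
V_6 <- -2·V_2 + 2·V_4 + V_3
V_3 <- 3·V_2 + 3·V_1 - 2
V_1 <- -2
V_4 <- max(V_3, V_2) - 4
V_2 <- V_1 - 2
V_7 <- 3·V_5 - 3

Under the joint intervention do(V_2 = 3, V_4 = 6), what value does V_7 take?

18

Setting V_2 = 3, V_4 = 6 by intervention discards those variables' equations.
V_5 = max(V_2, V_4) + 1  [with V_2=3, V_4=6]  = 7
V_7 = 3·V_5 - 3  [with V_5=7]  = 18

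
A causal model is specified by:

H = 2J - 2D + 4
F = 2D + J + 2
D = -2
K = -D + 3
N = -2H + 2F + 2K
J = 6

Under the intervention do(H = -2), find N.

The intervention breaks the incoming arrows to H: H = 2J - 2D + 4 no longer applies, and H = -2.
K = -D + 3  [with D=-2]  = 5
F = 2D + J + 2  [with D=-2, J=6]  = 4
N = -2H + 2F + 2K  [with H=-2, F=4, K=5]  = 22

22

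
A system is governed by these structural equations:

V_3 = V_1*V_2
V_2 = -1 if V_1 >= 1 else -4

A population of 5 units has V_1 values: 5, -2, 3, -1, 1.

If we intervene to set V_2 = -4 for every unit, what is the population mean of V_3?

do(V_2=-4) breaks V_2's dependence on V_1. With V_2=-4 fixed, V_3 across the units is -20, 8, -12, 4, -4, mean -4.8.

-4.8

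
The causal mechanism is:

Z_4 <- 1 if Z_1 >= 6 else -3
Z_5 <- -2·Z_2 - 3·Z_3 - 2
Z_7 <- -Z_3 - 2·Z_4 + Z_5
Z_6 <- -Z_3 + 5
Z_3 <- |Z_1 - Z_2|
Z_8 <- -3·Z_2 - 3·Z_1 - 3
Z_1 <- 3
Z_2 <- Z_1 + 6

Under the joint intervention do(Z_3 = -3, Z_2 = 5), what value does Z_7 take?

6

The joint intervention fixes Z_3 = -3, Z_2 = 5, removing each variable's own equation.
Z_4 = 1 if Z_1 >= 6 else -3  [with Z_1=3]  = -3
Z_5 = -2·Z_2 - 3·Z_3 - 2  [with Z_2=5, Z_3=-3]  = -3
Z_7 = -Z_3 - 2·Z_4 + Z_5  [with Z_3=-3, Z_4=-3, Z_5=-3]  = 6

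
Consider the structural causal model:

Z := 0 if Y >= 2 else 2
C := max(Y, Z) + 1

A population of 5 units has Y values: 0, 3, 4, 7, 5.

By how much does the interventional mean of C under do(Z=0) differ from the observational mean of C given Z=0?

-0.95

Under do(Z=0), Z's equation is replaced by Z=0 for every unit. Per-unit C: 1, 4, 5, 8, 6. Mean = 4.8.
E[C|Z=0] averages over only the 4 units with Z=0 (Y = 3, 4, 7, 5): C = 4, 5, 8, 6, mean 5.75.
Difference = 4.8 − 5.75 = -0.95.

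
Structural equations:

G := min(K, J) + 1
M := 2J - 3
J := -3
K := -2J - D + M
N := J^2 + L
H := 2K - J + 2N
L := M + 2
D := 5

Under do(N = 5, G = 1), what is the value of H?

Under do(N = 5, G = 1), each intervened variable's structural equation is replaced by its fixed value.
M = 2J - 3  [with J=-3]  = -9
K = -2J - D + M  [with J=-3, D=5, M=-9]  = -8
H = 2K - J + 2N  [with K=-8, J=-3, N=5]  = -3

-3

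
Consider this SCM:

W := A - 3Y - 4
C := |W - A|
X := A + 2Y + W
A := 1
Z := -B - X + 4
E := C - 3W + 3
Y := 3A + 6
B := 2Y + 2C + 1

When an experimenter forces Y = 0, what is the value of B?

Under do(Y=0), the mechanism Y := 3A + 6 is discarded; Y is fixed at 0.
W = A - 3Y - 4  [with A=1, Y=0]  = -3
C = |W - A|  [with W=-3, A=1]  = 4
B = 2Y + 2C + 1  [with Y=0, C=4]  = 9

9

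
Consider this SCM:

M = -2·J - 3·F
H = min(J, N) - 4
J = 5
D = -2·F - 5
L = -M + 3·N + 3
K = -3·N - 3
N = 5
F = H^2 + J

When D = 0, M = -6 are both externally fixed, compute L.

24

Under do(D = 0, M = -6), each intervened variable's structural equation is replaced by its fixed value.
L = -M + 3·N + 3  [with M=-6, N=5]  = 24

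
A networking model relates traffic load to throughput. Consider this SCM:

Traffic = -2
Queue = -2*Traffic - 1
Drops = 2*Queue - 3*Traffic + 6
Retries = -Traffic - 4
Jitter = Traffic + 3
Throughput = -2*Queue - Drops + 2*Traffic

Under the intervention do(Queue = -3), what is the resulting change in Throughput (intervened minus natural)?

24

Under do(Queue=-3), the mechanism Queue = -2*Traffic - 1 is discarded; Queue is fixed at -3.
Drops = 2*Queue - 3*Traffic + 6  [with Queue=-3, Traffic=-2]  = 6
Throughput = -2*Queue - Drops + 2*Traffic  [with Queue=-3, Drops=6, Traffic=-2]  = -4
Without intervention: Queue = -2*Traffic - 1  [with Traffic=-2]  = 3; Drops = 2*Queue - 3*Traffic + 6  [with Queue=3, Traffic=-2]  = 18; Throughput = -2*Queue - Drops + 2*Traffic  [with Queue=3, Drops=18, Traffic=-2]  = -28.
Change = -4 − (-28) = 24.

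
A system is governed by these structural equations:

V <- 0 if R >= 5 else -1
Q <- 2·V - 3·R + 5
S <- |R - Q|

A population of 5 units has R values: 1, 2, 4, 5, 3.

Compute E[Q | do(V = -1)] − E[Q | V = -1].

Every unit gets V=-1 under the intervention. Q values become 0, -3, -9, -12, -6; E[Q|do(V=-1)] = -6.
E[Q|V=-1] averages over only the 4 units with V=-1 (R = 1, 2, 4, 3): Q = 0, -3, -9, -6, mean -4.5.
Difference = -6 − (-4.5) = -1.5.

-1.5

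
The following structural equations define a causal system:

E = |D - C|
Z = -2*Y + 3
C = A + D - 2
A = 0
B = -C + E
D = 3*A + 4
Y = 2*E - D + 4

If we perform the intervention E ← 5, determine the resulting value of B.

3

The intervention breaks the incoming arrows to E: E = |D - C| no longer applies, and E = 5.
D = 3*A + 4  [with A=0]  = 4
C = A + D - 2  [with A=0, D=4]  = 2
B = -C + E  [with C=2, E=5]  = 3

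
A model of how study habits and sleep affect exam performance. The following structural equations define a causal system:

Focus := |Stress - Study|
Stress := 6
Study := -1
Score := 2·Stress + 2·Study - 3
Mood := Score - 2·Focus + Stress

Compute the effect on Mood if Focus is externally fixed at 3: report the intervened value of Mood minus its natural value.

8

do(Focus=3) replaces the equation Focus := |Stress - Study| with the constant Focus = 3.
Score = 2·Stress + 2·Study - 3  [with Stress=6, Study=-1]  = 7
Mood = Score - 2·Focus + Stress  [with Score=7, Focus=3, Stress=6]  = 7
Without intervention: Focus = |Stress - Study|  [with Stress=6, Study=-1]  = 7; Score = 2·Stress + 2·Study - 3  [with Stress=6, Study=-1]  = 7; Mood = Score - 2·Focus + Stress  [with Score=7, Focus=7, Stress=6]  = -1.
Change = 7 − (-1) = 8.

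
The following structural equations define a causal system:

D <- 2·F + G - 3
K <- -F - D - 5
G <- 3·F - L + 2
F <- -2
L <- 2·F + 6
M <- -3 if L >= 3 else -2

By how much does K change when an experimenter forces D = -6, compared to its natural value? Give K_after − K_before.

-7

Under do(D=-6), the mechanism D <- 2·F + G - 3 is discarded; D is fixed at -6.
K = -F - D - 5  [with F=-2, D=-6]  = 3
Without intervention: L = 2·F + 6  [with F=-2]  = 2; G = 3·F - L + 2  [with F=-2, L=2]  = -6; D = 2·F + G - 3  [with F=-2, G=-6]  = -13; K = -F - D - 5  [with F=-2, D=-13]  = 10.
Change = 3 − 10 = -7.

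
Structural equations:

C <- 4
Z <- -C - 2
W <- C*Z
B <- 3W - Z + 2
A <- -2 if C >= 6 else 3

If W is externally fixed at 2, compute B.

The intervention breaks the incoming arrows to W: W <- C*Z no longer applies, and W = 2.
Z = -C - 2  [with C=4]  = -6
B = 3W - Z + 2  [with W=2, Z=-6]  = 14

14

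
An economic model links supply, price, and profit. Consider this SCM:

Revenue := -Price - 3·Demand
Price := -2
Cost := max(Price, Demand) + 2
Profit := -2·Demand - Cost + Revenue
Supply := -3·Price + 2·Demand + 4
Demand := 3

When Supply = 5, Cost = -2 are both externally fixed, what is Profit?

-11

Setting Supply = 5, Cost = -2 by intervention discards those variables' equations.
Revenue = -Price - 3·Demand  [with Price=-2, Demand=3]  = -7
Profit = -2·Demand - Cost + Revenue  [with Demand=3, Cost=-2, Revenue=-7]  = -11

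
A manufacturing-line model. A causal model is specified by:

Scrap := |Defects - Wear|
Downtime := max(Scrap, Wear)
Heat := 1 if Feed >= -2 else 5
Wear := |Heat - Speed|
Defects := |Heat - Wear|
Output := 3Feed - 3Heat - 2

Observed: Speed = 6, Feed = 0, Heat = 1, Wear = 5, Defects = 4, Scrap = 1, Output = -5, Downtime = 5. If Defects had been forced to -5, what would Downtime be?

10

do(Defects=-5) replaces the equation Defects := |Heat - Wear| with the constant Defects = -5.
Heat = 1 if Feed >= -2 else 5  [with Feed=0]  = 1
Wear = |Heat - Speed|  [with Heat=1, Speed=6]  = 5
Scrap = |Defects - Wear|  [with Defects=-5, Wear=5]  = 10
Downtime = max(Scrap, Wear)  [with Scrap=10, Wear=5]  = 10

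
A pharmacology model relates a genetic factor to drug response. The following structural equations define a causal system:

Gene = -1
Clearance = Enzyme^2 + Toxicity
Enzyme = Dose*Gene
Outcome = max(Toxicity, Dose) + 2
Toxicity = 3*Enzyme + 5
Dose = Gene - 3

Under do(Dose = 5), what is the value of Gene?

Under do(Dose=5), the mechanism Dose = Gene - 3 is discarded; Dose is fixed at 5.
Gene is not downstream of the intervention, so its value is determined by the original equations.

-1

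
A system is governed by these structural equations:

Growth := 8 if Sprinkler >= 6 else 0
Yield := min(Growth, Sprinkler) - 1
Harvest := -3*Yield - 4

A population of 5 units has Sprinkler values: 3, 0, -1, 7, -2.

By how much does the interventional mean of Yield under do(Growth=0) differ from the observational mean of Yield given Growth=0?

Under do(Growth=0), Growth's equation is replaced by Growth=0 for every unit. Per-unit Yield: -1, -1, -2, -1, -3. Mean = -1.6.
E[Yield|Growth=0] averages over only the 4 units with Growth=0 (Sprinkler = 3, 0, -1, -2): Yield = -1, -1, -2, -3, mean -1.75.
Difference = -1.6 − (-1.75) = 0.15.

0.15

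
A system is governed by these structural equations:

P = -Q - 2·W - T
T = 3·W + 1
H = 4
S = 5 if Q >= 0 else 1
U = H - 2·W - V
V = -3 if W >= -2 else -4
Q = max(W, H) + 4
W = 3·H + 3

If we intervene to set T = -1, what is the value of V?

do(T=-1) replaces the equation T = 3·W + 1 with the constant T = -1.
V is not downstream of the intervention, so its value is determined by the original equations.
W = 3·H + 3  [with H=4]  = 15
V = -3 if W >= -2 else -4  [with W=15]  = -3

-3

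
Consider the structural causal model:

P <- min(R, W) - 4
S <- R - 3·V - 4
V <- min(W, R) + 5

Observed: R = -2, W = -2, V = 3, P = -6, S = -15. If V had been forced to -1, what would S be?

-3

do(V=-1) replaces the equation V <- min(W, R) + 5 with the constant V = -1.
S = R - 3·V - 4  [with R=-2, V=-1]  = -3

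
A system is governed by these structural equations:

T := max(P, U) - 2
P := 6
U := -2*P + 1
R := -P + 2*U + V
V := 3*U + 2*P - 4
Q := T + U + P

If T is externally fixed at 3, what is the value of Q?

The intervention breaks the incoming arrows to T: T := max(P, U) - 2 no longer applies, and T = 3.
U = -2*P + 1  [with P=6]  = -11
Q = T + U + P  [with T=3, U=-11, P=6]  = -2

-2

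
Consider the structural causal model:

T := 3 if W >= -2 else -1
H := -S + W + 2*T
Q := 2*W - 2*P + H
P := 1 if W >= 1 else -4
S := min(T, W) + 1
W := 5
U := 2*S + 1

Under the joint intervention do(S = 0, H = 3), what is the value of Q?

The joint intervention fixes S = 0, H = 3, removing each variable's own equation.
P = 1 if W >= 1 else -4  [with W=5]  = 1
Q = 2*W - 2*P + H  [with W=5, P=1, H=3]  = 11

11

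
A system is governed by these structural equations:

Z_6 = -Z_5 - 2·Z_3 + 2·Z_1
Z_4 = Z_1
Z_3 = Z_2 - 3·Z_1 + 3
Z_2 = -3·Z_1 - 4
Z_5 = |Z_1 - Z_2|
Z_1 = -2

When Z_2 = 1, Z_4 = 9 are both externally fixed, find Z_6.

The joint intervention fixes Z_2 = 1, Z_4 = 9, removing each variable's own equation.
Z_3 = Z_2 - 3·Z_1 + 3  [with Z_2=1, Z_1=-2]  = 10
Z_5 = |Z_1 - Z_2|  [with Z_1=-2, Z_2=1]  = 3
Z_6 = -Z_5 - 2·Z_3 + 2·Z_1  [with Z_5=3, Z_3=10, Z_1=-2]  = -27

-27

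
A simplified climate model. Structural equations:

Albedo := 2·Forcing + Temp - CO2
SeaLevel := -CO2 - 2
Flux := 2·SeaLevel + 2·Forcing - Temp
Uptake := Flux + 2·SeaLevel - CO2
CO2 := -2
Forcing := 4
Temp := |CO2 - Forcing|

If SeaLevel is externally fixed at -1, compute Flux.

0

The intervention breaks the incoming arrows to SeaLevel: SeaLevel := -CO2 - 2 no longer applies, and SeaLevel = -1.
Temp = |CO2 - Forcing|  [with CO2=-2, Forcing=4]  = 6
Flux = 2·SeaLevel + 2·Forcing - Temp  [with SeaLevel=-1, Forcing=4, Temp=6]  = 0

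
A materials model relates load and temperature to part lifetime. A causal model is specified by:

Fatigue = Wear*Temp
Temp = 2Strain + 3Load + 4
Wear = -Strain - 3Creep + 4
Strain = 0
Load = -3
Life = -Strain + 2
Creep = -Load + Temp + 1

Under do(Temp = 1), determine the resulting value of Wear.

do(Temp=1) replaces the equation Temp = 2Strain + 3Load + 4 with the constant Temp = 1.
Creep = -Load + Temp + 1  [with Load=-3, Temp=1]  = 5
Wear = -Strain - 3Creep + 4  [with Strain=0, Creep=5]  = -11

-11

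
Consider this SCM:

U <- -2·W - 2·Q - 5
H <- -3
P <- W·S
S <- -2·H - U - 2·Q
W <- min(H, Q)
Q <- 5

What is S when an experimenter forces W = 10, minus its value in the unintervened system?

do(W=10) replaces the equation W <- min(H, Q) with the constant W = 10.
U = -2·W - 2·Q - 5  [with W=10, Q=5]  = -35
S = -2·H - U - 2·Q  [with H=-3, U=-35, Q=5]  = 31
Without intervention: W = min(H, Q)  [with H=-3, Q=5]  = -3; U = -2·W - 2·Q - 5  [with W=-3, Q=5]  = -9; S = -2·H - U - 2·Q  [with H=-3, U=-9, Q=5]  = 5.
Change = 31 − 5 = 26.

26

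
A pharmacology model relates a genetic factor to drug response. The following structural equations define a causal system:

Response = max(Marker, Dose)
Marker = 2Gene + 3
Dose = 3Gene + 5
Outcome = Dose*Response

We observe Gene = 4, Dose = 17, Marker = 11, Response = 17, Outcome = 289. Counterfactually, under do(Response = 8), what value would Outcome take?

136

Intervening sets Response = 8 and removes its equation (Response = max(Marker, Dose)).
Dose = 3Gene + 5  [with Gene=4]  = 17
Outcome = Dose*Response  [with Dose=17, Response=8]  = 136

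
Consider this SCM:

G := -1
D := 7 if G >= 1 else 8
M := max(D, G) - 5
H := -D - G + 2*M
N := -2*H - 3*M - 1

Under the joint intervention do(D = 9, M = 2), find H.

-4

Setting D = 9, M = 2 by intervention discards those variables' equations.
H = -D - G + 2*M  [with D=9, G=-1, M=2]  = -4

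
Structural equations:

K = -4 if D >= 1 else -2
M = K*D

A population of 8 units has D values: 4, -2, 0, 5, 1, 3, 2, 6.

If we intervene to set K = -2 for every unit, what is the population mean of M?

-4.75

Every unit gets K=-2 under the intervention. M values become -8, 4, 0, -10, -2, -6, -4, -12; E[M|do(K=-2)] = -4.75.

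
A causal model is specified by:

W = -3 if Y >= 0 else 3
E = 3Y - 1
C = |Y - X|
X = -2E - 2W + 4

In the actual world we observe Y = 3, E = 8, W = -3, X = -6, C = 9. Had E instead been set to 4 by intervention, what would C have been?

1

do(E=4) replaces the equation E = 3Y - 1 with the constant E = 4.
W = -3 if Y >= 0 else 3  [with Y=3]  = -3
X = -2E - 2W + 4  [with E=4, W=-3]  = 2
C = |Y - X|  [with Y=3, X=2]  = 1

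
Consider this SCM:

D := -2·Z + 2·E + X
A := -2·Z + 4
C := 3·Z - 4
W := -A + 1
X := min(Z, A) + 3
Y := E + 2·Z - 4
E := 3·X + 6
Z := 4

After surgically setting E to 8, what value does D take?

do(E=8) replaces the equation E := 3·X + 6 with the constant E = 8.
A = -2·Z + 4  [with Z=4]  = -4
X = min(Z, A) + 3  [with Z=4, A=-4]  = -1
D = -2·Z + 2·E + X  [with Z=4, E=8, X=-1]  = 7

7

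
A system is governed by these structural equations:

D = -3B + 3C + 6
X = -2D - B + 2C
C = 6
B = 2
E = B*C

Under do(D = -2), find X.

do(D=-2) replaces the equation D = -3B + 3C + 6 with the constant D = -2.
X = -2D - B + 2C  [with D=-2, B=2, C=6]  = 14

14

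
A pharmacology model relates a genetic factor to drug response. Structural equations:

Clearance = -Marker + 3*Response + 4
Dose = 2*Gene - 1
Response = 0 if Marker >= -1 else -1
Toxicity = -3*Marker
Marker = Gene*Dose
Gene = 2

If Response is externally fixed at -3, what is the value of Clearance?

-11

Under do(Response=-3), the mechanism Response = 0 if Marker >= -1 else -1 is discarded; Response is fixed at -3.
Dose = 2*Gene - 1  [with Gene=2]  = 3
Marker = Gene*Dose  [with Gene=2, Dose=3]  = 6
Clearance = -Marker + 3*Response + 4  [with Marker=6, Response=-3]  = -11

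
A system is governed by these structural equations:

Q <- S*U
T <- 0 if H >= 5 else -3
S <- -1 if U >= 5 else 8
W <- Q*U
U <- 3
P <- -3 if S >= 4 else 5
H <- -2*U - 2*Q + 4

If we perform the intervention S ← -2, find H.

10

Under do(S=-2), the mechanism S <- -1 if U >= 5 else 8 is discarded; S is fixed at -2.
Q = S*U  [with S=-2, U=3]  = -6
H = -2*U - 2*Q + 4  [with U=3, Q=-6]  = 10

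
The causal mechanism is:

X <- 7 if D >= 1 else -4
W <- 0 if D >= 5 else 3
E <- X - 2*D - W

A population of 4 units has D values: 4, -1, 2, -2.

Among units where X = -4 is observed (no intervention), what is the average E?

-4

E[E|X=-4] averages over only the 2 units with X=-4 (D = -1, -2): E = -5, -3, mean -4.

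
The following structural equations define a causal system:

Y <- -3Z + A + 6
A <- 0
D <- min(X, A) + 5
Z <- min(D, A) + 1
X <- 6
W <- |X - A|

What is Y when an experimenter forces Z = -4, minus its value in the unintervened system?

15

The intervention breaks the incoming arrows to Z: Z <- min(D, A) + 1 no longer applies, and Z = -4.
Y = -3Z + A + 6  [with Z=-4, A=0]  = 18
Without intervention: D = min(X, A) + 5  [with X=6, A=0]  = 5; Z = min(D, A) + 1  [with D=5, A=0]  = 1; Y = -3Z + A + 6  [with Z=1, A=0]  = 3.
Change = 18 − 3 = 15.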